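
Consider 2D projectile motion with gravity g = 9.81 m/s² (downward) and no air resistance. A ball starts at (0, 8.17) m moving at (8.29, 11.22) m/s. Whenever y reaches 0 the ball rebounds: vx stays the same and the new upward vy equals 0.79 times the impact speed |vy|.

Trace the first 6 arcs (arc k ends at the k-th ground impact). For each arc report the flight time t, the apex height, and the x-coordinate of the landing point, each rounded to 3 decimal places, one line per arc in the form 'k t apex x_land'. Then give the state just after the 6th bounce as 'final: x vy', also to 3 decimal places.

Arc 1: start y=8.170, vy=11.220 → t=2.868, apex=14.586, x_land=23.777, impact vy=-16.917
  bounce: vy ← 0.79·16.917 = 13.364
Arc 2: start y=0.000, vy=13.364 → t=2.725, apex=9.103, x_land=46.365, impact vy=-13.364
  bounce: vy ← 0.79·13.364 = 10.558
Arc 3: start y=0.000, vy=10.558 → t=2.152, apex=5.681, x_land=64.209, impact vy=-10.558
  bounce: vy ← 0.79·10.558 = 8.341
Arc 4: start y=0.000, vy=8.341 → t=1.700, apex=3.546, x_land=78.305, impact vy=-8.341
  bounce: vy ← 0.79·8.341 = 6.589
Arc 5: start y=0.000, vy=6.589 → t=1.343, apex=2.213, x_land=89.442, impact vy=-6.589
  bounce: vy ← 0.79·6.589 = 5.205
Arc 6: start y=0.000, vy=5.205 → t=1.061, apex=1.381, x_land=98.240, impact vy=-5.205
  bounce: vy ← 0.79·5.205 = 4.112

1 2.868 14.586 23.777
2 2.725 9.103 46.365
3 2.152 5.681 64.209
4 1.700 3.546 78.305
5 1.343 2.213 89.442
6 1.061 1.381 98.240
final: 98.240 4.112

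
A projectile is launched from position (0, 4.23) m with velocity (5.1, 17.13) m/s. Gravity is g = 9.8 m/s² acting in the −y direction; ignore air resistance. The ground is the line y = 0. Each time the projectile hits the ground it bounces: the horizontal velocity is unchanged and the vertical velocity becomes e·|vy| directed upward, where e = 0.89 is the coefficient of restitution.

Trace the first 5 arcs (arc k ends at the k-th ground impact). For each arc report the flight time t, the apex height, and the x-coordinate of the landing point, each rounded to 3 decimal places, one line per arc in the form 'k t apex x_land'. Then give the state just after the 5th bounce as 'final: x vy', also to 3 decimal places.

Arc 1: start y=4.230, vy=17.130 → t=3.728, apex=19.201, x_land=19.010, impact vy=-19.400
  bounce: vy ← 0.89·19.400 = 17.266
Arc 2: start y=0.000, vy=17.266 → t=3.524, apex=15.209, x_land=36.981, impact vy=-17.266
  bounce: vy ← 0.89·17.266 = 15.366
Arc 3: start y=0.000, vy=15.366 → t=3.136, apex=12.047, x_land=52.974, impact vy=-15.366
  bounce: vy ← 0.89·15.366 = 13.676
Arc 4: start y=0.000, vy=13.676 → t=2.791, apex=9.543, x_land=67.209, impact vy=-13.676
  bounce: vy ← 0.89·13.676 = 12.172
Arc 5: start y=0.000, vy=12.172 → t=2.484, apex=7.559, x_land=79.877, impact vy=-12.172
  bounce: vy ← 0.89·12.172 = 10.833

1 3.728 19.201 19.010
2 3.524 15.209 36.981
3 3.136 12.047 52.974
4 2.791 9.543 67.209
5 2.484 7.559 79.877
final: 79.877 10.833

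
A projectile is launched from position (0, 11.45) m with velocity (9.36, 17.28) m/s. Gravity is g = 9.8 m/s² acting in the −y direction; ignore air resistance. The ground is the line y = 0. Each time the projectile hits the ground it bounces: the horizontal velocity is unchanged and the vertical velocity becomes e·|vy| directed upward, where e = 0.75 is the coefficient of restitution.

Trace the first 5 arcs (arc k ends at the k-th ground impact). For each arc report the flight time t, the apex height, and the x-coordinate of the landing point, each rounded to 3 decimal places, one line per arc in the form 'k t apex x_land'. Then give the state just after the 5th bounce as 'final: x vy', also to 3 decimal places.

Arc 1: start y=11.450, vy=17.280 → t=4.097, apex=26.685, x_land=38.347, impact vy=-22.870
  bounce: vy ← 0.75·22.870 = 17.152
Arc 2: start y=0.000, vy=17.152 → t=3.500, apex=15.010, x_land=71.111, impact vy=-17.152
  bounce: vy ← 0.75·17.152 = 12.864
Arc 3: start y=0.000, vy=12.864 → t=2.625, apex=8.443, x_land=95.684, impact vy=-12.864
  bounce: vy ← 0.75·12.864 = 9.648
Arc 4: start y=0.000, vy=9.648 → t=1.969, apex=4.749, x_land=114.114, impact vy=-9.648
  bounce: vy ← 0.75·9.648 = 7.236
Arc 5: start y=0.000, vy=7.236 → t=1.477, apex=2.671, x_land=127.937, impact vy=-7.236
  bounce: vy ← 0.75·7.236 = 5.427

1 4.097 26.685 38.347
2 3.500 15.010 71.111
3 2.625 8.443 95.684
4 1.969 4.749 114.114
5 1.477 2.671 127.937
final: 127.937 5.427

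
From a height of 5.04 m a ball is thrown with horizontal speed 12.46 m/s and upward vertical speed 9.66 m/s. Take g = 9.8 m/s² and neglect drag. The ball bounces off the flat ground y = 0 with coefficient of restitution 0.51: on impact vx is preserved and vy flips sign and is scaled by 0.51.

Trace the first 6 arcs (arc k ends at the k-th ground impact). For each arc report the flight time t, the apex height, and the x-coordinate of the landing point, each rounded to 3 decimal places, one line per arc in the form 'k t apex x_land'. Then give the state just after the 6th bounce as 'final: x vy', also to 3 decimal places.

Arc 1: start y=5.040, vy=9.660 → t=2.400, apex=9.801, x_land=29.904, impact vy=-13.860
  bounce: vy ← 0.51·13.860 = 7.069
Arc 2: start y=0.000, vy=7.069 → t=1.443, apex=2.549, x_land=47.878, impact vy=-7.069
  bounce: vy ← 0.51·7.069 = 3.605
Arc 3: start y=0.000, vy=3.605 → t=0.736, apex=0.663, x_land=57.045, impact vy=-3.605
  bounce: vy ← 0.51·3.605 = 1.839
Arc 4: start y=0.000, vy=1.839 → t=0.375, apex=0.172, x_land=61.721, impact vy=-1.839
  bounce: vy ← 0.51·1.839 = 0.938
Arc 5: start y=0.000, vy=0.938 → t=0.191, apex=0.045, x_land=64.105, impact vy=-0.938
  bounce: vy ← 0.51·0.938 = 0.478
Arc 6: start y=0.000, vy=0.478 → t=0.098, apex=0.012, x_land=65.321, impact vy=-0.478
  bounce: vy ← 0.51·0.478 = 0.244

1 2.400 9.801 29.904
2 1.443 2.549 47.878
3 0.736 0.663 57.045
4 0.375 0.172 61.721
5 0.191 0.045 64.105
6 0.098 0.012 65.321
final: 65.321 0.244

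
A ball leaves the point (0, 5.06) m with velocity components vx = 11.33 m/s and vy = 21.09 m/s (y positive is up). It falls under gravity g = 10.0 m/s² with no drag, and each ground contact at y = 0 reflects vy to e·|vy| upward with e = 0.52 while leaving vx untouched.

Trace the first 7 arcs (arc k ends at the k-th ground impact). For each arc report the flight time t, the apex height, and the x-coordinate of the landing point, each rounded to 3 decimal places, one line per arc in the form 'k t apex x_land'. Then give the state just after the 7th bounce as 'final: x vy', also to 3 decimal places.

Arc 1: start y=5.060, vy=21.090 → t=4.446, apex=27.299, x_land=50.369, impact vy=-23.366
  bounce: vy ← 0.52·23.366 = 12.151
Arc 2: start y=0.000, vy=12.151 → t=2.430, apex=7.382, x_land=77.902, impact vy=-12.151
  bounce: vy ← 0.52·12.151 = 6.318
Arc 3: start y=0.000, vy=6.318 → t=1.264, apex=1.996, x_land=92.219, impact vy=-6.318
  bounce: vy ← 0.52·6.318 = 3.286
Arc 4: start y=0.000, vy=3.286 → t=0.657, apex=0.540, x_land=99.664, impact vy=-3.286
  bounce: vy ← 0.52·3.286 = 1.708
Arc 5: start y=0.000, vy=1.708 → t=0.342, apex=0.146, x_land=103.536, impact vy=-1.708
  bounce: vy ← 0.52·1.708 = 0.888
Arc 6: start y=0.000, vy=0.888 → t=0.178, apex=0.039, x_land=105.549, impact vy=-0.888
  bounce: vy ← 0.52·0.888 = 0.462
Arc 7: start y=0.000, vy=0.462 → t=0.092, apex=0.011, x_land=106.596, impact vy=-0.462
  bounce: vy ← 0.52·0.462 = 0.240

1 4.446 27.299 50.369
2 2.430 7.382 77.902
3 1.264 1.996 92.219
4 0.657 0.540 99.664
5 0.342 0.146 103.536
6 0.178 0.039 105.549
7 0.092 0.011 106.596
final: 106.596 0.240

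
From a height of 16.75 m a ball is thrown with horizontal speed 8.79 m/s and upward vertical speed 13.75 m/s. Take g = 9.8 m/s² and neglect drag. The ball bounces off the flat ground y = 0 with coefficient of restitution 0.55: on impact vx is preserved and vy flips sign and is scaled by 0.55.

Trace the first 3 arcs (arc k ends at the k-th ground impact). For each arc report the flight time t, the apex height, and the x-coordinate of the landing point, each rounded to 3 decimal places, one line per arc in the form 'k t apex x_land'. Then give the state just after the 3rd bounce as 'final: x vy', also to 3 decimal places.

1 3.724 26.396 32.734
2 2.553 7.985 55.176
3 1.404 2.415 67.519
final: 67.519 3.784

Arc 1: start y=16.750, vy=13.750 → t=3.724, apex=26.396, x_land=32.734, impact vy=-22.746
  bounce: vy ← 0.55·22.746 = 12.510
Arc 2: start y=0.000, vy=12.510 → t=2.553, apex=7.985, x_land=55.176, impact vy=-12.510
  bounce: vy ← 0.55·12.510 = 6.881
Arc 3: start y=0.000, vy=6.881 → t=1.404, apex=2.415, x_land=67.519, impact vy=-6.881
  bounce: vy ← 0.55·6.881 = 3.784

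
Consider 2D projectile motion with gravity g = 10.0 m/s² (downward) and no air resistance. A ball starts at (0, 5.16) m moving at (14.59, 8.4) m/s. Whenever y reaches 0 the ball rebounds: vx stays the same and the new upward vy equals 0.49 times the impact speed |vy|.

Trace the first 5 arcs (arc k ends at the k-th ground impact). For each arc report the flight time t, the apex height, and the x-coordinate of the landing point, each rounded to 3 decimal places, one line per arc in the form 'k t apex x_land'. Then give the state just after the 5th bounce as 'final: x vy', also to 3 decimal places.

Arc 1: start y=5.160, vy=8.400 → t=2.158, apex=8.688, x_land=31.488, impact vy=-13.182
  bounce: vy ← 0.49·13.182 = 6.459
Arc 2: start y=0.000, vy=6.459 → t=1.292, apex=2.086, x_land=50.335, impact vy=-6.459
  bounce: vy ← 0.49·6.459 = 3.165
Arc 3: start y=0.000, vy=3.165 → t=0.633, apex=0.501, x_land=59.571, impact vy=-3.165
  bounce: vy ← 0.49·3.165 = 1.551
Arc 4: start y=0.000, vy=1.551 → t=0.310, apex=0.120, x_land=64.096, impact vy=-1.551
  bounce: vy ← 0.49·1.551 = 0.760
Arc 5: start y=0.000, vy=0.760 → t=0.152, apex=0.029, x_land=66.314, impact vy=-0.760
  bounce: vy ← 0.49·0.760 = 0.372

1 2.158 8.688 31.488
2 1.292 2.086 50.335
3 0.633 0.501 59.571
4 0.310 0.120 64.096
5 0.152 0.029 66.314
final: 66.314 0.372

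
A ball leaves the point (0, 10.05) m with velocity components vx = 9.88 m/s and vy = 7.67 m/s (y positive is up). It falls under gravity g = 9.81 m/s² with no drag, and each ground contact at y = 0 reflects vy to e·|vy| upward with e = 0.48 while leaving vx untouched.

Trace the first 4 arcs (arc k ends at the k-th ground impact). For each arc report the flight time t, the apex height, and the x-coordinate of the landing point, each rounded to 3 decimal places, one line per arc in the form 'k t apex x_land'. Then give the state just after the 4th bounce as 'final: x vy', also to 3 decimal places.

1 2.413 13.048 23.839
2 1.566 3.006 39.309
3 0.752 0.693 46.735
4 0.361 0.160 50.299
final: 50.299 0.849

Arc 1: start y=10.050, vy=7.670 → t=2.413, apex=13.048, x_land=23.839, impact vy=-16.000
  bounce: vy ← 0.48·16.000 = 7.680
Arc 2: start y=0.000, vy=7.680 → t=1.566, apex=3.006, x_land=39.309, impact vy=-7.680
  bounce: vy ← 0.48·7.680 = 3.686
Arc 3: start y=0.000, vy=3.686 → t=0.752, apex=0.693, x_land=46.735, impact vy=-3.686
  bounce: vy ← 0.48·3.686 = 1.770
Arc 4: start y=0.000, vy=1.770 → t=0.361, apex=0.160, x_land=50.299, impact vy=-1.770
  bounce: vy ← 0.48·1.770 = 0.849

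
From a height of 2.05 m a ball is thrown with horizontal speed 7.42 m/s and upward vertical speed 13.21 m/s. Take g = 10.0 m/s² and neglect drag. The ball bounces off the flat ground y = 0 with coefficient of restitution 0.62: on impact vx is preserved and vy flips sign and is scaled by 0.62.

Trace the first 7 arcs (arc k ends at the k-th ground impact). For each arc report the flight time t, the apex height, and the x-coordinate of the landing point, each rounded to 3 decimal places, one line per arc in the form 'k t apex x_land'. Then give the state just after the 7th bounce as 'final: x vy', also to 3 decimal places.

Arc 1: start y=2.050, vy=13.210 → t=2.789, apex=10.775, x_land=20.694, impact vy=-14.680
  bounce: vy ← 0.62·14.680 = 9.102
Arc 2: start y=0.000, vy=9.102 → t=1.820, apex=4.142, x_land=34.201, impact vy=-9.102
  bounce: vy ← 0.62·9.102 = 5.643
Arc 3: start y=0.000, vy=5.643 → t=1.129, apex=1.592, x_land=42.575, impact vy=-5.643
  bounce: vy ← 0.62·5.643 = 3.499
Arc 4: start y=0.000, vy=3.499 → t=0.700, apex=0.612, x_land=47.768, impact vy=-3.499
  bounce: vy ← 0.62·3.499 = 2.169
Arc 5: start y=0.000, vy=2.169 → t=0.434, apex=0.235, x_land=50.987, impact vy=-2.169
  bounce: vy ← 0.62·2.169 = 1.345
Arc 6: start y=0.000, vy=1.345 → t=0.269, apex=0.090, x_land=52.982, impact vy=-1.345
  bounce: vy ← 0.62·1.345 = 0.834
Arc 7: start y=0.000, vy=0.834 → t=0.167, apex=0.035, x_land=54.220, impact vy=-0.834
  bounce: vy ← 0.62·0.834 = 0.517

1 2.789 10.775 20.694
2 1.820 4.142 34.201
3 1.129 1.592 42.575
4 0.700 0.612 47.768
5 0.434 0.235 50.987
6 0.269 0.090 52.982
7 0.167 0.035 54.220
final: 54.220 0.517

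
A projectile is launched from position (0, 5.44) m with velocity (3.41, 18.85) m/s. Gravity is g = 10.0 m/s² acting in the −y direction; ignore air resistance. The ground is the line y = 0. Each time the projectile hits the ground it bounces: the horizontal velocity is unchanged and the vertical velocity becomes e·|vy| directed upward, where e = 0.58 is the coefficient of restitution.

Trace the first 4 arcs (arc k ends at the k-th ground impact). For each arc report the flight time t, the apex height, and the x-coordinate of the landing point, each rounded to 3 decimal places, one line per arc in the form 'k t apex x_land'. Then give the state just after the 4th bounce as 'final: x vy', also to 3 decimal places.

1 4.039 23.206 13.774
2 2.499 7.807 22.296
3 1.449 2.626 27.239
4 0.841 0.883 30.105
final: 30.105 2.438

Arc 1: start y=5.440, vy=18.850 → t=4.039, apex=23.206, x_land=13.774, impact vy=-21.544
  bounce: vy ← 0.58·21.544 = 12.495
Arc 2: start y=0.000, vy=12.495 → t=2.499, apex=7.807, x_land=22.296, impact vy=-12.495
  bounce: vy ← 0.58·12.495 = 7.247
Arc 3: start y=0.000, vy=7.247 → t=1.449, apex=2.626, x_land=27.239, impact vy=-7.247
  bounce: vy ← 0.58·7.247 = 4.203
Arc 4: start y=0.000, vy=4.203 → t=0.841, apex=0.883, x_land=30.105, impact vy=-4.203
  bounce: vy ← 0.58·4.203 = 2.438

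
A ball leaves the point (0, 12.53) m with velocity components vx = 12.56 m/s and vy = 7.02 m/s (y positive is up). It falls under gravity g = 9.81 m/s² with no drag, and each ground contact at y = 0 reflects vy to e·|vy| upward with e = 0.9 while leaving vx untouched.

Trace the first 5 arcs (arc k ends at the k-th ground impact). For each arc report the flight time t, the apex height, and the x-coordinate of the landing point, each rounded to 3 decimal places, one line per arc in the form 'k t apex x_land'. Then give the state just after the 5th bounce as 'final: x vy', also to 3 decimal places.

1 2.467 15.042 30.983
2 3.152 12.184 70.573
3 2.837 9.869 106.205
4 2.553 7.994 138.273
5 2.298 6.475 167.135
final: 167.135 10.144

Arc 1: start y=12.530, vy=7.020 → t=2.467, apex=15.042, x_land=30.983, impact vy=-17.179
  bounce: vy ← 0.9·17.179 = 15.461
Arc 2: start y=0.000, vy=15.461 → t=3.152, apex=12.184, x_land=70.573, impact vy=-15.461
  bounce: vy ← 0.9·15.461 = 13.915
Arc 3: start y=0.000, vy=13.915 → t=2.837, apex=9.869, x_land=106.205, impact vy=-13.915
  bounce: vy ← 0.9·13.915 = 12.524
Arc 4: start y=0.000, vy=12.524 → t=2.553, apex=7.994, x_land=138.273, impact vy=-12.524
  bounce: vy ← 0.9·12.524 = 11.271
Arc 5: start y=0.000, vy=11.271 → t=2.298, apex=6.475, x_land=167.135, impact vy=-11.271
  bounce: vy ← 0.9·11.271 = 10.144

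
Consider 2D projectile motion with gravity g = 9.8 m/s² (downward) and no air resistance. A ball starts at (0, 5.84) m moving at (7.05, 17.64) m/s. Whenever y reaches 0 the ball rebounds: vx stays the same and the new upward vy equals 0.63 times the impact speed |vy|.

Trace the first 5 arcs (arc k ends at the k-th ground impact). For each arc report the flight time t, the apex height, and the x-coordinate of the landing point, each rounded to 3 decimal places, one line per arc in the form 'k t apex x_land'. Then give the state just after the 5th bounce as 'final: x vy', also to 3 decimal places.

1 3.905 21.716 27.532
2 2.653 8.619 46.232
3 1.671 3.421 58.013
4 1.053 1.358 65.436
5 0.663 0.539 70.111
final: 70.111 2.047

Arc 1: start y=5.840, vy=17.640 → t=3.905, apex=21.716, x_land=27.532, impact vy=-20.631
  bounce: vy ← 0.63·20.631 = 12.997
Arc 2: start y=0.000, vy=12.997 → t=2.653, apex=8.619, x_land=46.232, impact vy=-12.997
  bounce: vy ← 0.63·12.997 = 8.188
Arc 3: start y=0.000, vy=8.188 → t=1.671, apex=3.421, x_land=58.013, impact vy=-8.188
  bounce: vy ← 0.63·8.188 = 5.159
Arc 4: start y=0.000, vy=5.159 → t=1.053, apex=1.358, x_land=65.436, impact vy=-5.159
  bounce: vy ← 0.63·5.159 = 3.250
Arc 5: start y=0.000, vy=3.250 → t=0.663, apex=0.539, x_land=70.111, impact vy=-3.250
  bounce: vy ← 0.63·3.250 = 2.047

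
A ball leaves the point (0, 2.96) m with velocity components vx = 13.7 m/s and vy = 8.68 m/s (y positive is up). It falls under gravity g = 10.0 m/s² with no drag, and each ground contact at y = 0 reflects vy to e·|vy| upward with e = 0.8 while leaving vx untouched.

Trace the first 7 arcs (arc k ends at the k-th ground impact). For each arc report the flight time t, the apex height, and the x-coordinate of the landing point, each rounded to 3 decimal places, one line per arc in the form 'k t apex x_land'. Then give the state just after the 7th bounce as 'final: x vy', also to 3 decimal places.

Arc 1: start y=2.960, vy=8.680 → t=2.028, apex=6.727, x_land=27.783, impact vy=-11.599
  bounce: vy ← 0.8·11.599 = 9.279
Arc 2: start y=0.000, vy=9.279 → t=1.856, apex=4.305, x_land=53.208, impact vy=-9.279
  bounce: vy ← 0.8·9.279 = 7.424
Arc 3: start y=0.000, vy=7.424 → t=1.485, apex=2.755, x_land=73.549, impact vy=-7.424
  bounce: vy ← 0.8·7.424 = 5.939
Arc 4: start y=0.000, vy=5.939 → t=1.188, apex=1.763, x_land=89.821, impact vy=-5.939
  bounce: vy ← 0.8·5.939 = 4.751
Arc 5: start y=0.000, vy=4.751 → t=0.950, apex=1.129, x_land=102.839, impact vy=-4.751
  bounce: vy ← 0.8·4.751 = 3.801
Arc 6: start y=0.000, vy=3.801 → t=0.760, apex=0.722, x_land=113.253, impact vy=-3.801
  bounce: vy ← 0.8·3.801 = 3.041
Arc 7: start y=0.000, vy=3.041 → t=0.608, apex=0.462, x_land=121.584, impact vy=-3.041
  bounce: vy ← 0.8·3.041 = 2.433

1 2.028 6.727 27.783
2 1.856 4.305 53.208
3 1.485 2.755 73.549
4 1.188 1.763 89.821
5 0.950 1.129 102.839
6 0.760 0.722 113.253
7 0.608 0.462 121.584
final: 121.584 2.433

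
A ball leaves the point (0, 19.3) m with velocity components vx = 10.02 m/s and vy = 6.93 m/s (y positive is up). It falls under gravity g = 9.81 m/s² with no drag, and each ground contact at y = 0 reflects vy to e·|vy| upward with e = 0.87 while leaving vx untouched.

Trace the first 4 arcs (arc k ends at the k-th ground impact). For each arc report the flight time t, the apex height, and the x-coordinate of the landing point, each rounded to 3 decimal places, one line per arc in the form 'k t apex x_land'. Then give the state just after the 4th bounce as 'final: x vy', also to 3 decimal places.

1 2.812 21.748 28.177
2 3.664 16.461 64.889
3 3.188 12.459 96.828
4 2.773 9.430 124.615
final: 124.615 11.834

Arc 1: start y=19.300, vy=6.930 → t=2.812, apex=21.748, x_land=28.177, impact vy=-20.656
  bounce: vy ← 0.87·20.656 = 17.971
Arc 2: start y=0.000, vy=17.971 → t=3.664, apex=16.461, x_land=64.889, impact vy=-17.971
  bounce: vy ← 0.87·17.971 = 15.635
Arc 3: start y=0.000, vy=15.635 → t=3.188, apex=12.459, x_land=96.828, impact vy=-15.635
  bounce: vy ← 0.87·15.635 = 13.602
Arc 4: start y=0.000, vy=13.602 → t=2.773, apex=9.430, x_land=124.615, impact vy=-13.602
  bounce: vy ← 0.87·13.602 = 11.834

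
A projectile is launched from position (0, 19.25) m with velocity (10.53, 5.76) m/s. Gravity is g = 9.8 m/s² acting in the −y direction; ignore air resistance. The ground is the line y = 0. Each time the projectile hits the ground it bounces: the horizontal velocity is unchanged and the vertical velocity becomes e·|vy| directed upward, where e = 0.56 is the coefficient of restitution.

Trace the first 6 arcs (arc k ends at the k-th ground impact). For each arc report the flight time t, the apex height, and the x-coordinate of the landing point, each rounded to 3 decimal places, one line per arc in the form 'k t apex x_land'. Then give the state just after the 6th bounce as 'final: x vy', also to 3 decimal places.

1 2.655 20.943 27.958
2 2.315 6.568 52.340
3 1.297 2.060 65.994
4 0.726 0.646 73.640
5 0.407 0.203 77.922
6 0.228 0.064 80.320
final: 80.320 0.625

Arc 1: start y=19.250, vy=5.760 → t=2.655, apex=20.943, x_land=27.958, impact vy=-20.260
  bounce: vy ← 0.56·20.260 = 11.346
Arc 2: start y=0.000, vy=11.346 → t=2.315, apex=6.568, x_land=52.340, impact vy=-11.346
  bounce: vy ← 0.56·11.346 = 6.354
Arc 3: start y=0.000, vy=6.354 → t=1.297, apex=2.060, x_land=65.994, impact vy=-6.354
  bounce: vy ← 0.56·6.354 = 3.558
Arc 4: start y=0.000, vy=3.558 → t=0.726, apex=0.646, x_land=73.640, impact vy=-3.558
  bounce: vy ← 0.56·3.558 = 1.992
Arc 5: start y=0.000, vy=1.992 → t=0.407, apex=0.203, x_land=77.922, impact vy=-1.992
  bounce: vy ← 0.56·1.992 = 1.116
Arc 6: start y=0.000, vy=1.116 → t=0.228, apex=0.064, x_land=80.320, impact vy=-1.116
  bounce: vy ← 0.56·1.116 = 0.625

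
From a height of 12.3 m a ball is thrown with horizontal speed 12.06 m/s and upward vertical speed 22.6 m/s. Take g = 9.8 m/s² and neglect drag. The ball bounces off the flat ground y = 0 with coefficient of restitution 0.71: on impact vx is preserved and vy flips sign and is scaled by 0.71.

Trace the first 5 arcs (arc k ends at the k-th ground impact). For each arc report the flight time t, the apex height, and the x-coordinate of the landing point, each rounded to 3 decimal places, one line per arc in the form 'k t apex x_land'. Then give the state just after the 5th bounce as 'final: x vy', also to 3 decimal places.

1 5.104 38.359 61.555
2 3.973 19.337 109.470
3 2.821 9.748 143.490
4 2.003 4.914 167.644
5 1.422 2.477 184.793
final: 184.793 4.947

Arc 1: start y=12.300, vy=22.600 → t=5.104, apex=38.359, x_land=61.555, impact vy=-27.420
  bounce: vy ← 0.71·27.420 = 19.468
Arc 2: start y=0.000, vy=19.468 → t=3.973, apex=19.337, x_land=109.470, impact vy=-19.468
  bounce: vy ← 0.71·19.468 = 13.822
Arc 3: start y=0.000, vy=13.822 → t=2.821, apex=9.748, x_land=143.490, impact vy=-13.822
  bounce: vy ← 0.71·13.822 = 9.814
Arc 4: start y=0.000, vy=9.814 → t=2.003, apex=4.914, x_land=167.644, impact vy=-9.814
  bounce: vy ← 0.71·9.814 = 6.968
Arc 5: start y=0.000, vy=6.968 → t=1.422, apex=2.477, x_land=184.793, impact vy=-6.968
  bounce: vy ← 0.71·6.968 = 4.947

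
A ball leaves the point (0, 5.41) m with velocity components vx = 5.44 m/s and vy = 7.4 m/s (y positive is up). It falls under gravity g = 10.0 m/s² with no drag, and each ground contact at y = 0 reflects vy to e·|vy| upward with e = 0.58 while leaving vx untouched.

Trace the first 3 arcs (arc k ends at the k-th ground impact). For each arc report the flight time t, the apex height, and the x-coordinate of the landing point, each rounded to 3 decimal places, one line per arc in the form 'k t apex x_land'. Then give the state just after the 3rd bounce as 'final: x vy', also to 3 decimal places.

Arc 1: start y=5.410, vy=7.400 → t=2.017, apex=8.148, x_land=10.970, impact vy=-12.766
  bounce: vy ← 0.58·12.766 = 7.404
Arc 2: start y=0.000, vy=7.404 → t=1.481, apex=2.741, x_land=19.026, impact vy=-7.404
  bounce: vy ← 0.58·7.404 = 4.294
Arc 3: start y=0.000, vy=4.294 → t=0.859, apex=0.922, x_land=23.698, impact vy=-4.294
  bounce: vy ← 0.58·4.294 = 2.491

1 2.017 8.148 10.970
2 1.481 2.741 19.026
3 0.859 0.922 23.698
final: 23.698 2.491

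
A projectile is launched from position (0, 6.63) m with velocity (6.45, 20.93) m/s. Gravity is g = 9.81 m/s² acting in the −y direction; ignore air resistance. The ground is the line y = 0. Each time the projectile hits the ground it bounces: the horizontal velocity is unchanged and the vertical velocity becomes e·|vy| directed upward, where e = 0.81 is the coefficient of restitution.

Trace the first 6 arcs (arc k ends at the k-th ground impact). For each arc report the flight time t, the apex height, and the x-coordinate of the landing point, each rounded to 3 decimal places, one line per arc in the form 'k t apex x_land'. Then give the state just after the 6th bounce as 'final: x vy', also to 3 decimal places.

Arc 1: start y=6.630, vy=20.930 → t=4.563, apex=28.957, x_land=29.433, impact vy=-23.836
  bounce: vy ← 0.81·23.836 = 19.307
Arc 2: start y=0.000, vy=19.307 → t=3.936, apex=18.999, x_land=54.822, impact vy=-19.307
  bounce: vy ← 0.81·19.307 = 15.639
Arc 3: start y=0.000, vy=15.639 → t=3.188, apex=12.465, x_land=75.386, impact vy=-15.639
  bounce: vy ← 0.81·15.639 = 12.667
Arc 4: start y=0.000, vy=12.667 → t=2.583, apex=8.178, x_land=92.044, impact vy=-12.667
  bounce: vy ← 0.81·12.667 = 10.261
Arc 5: start y=0.000, vy=10.261 → t=2.092, apex=5.366, x_land=105.536, impact vy=-10.261
  bounce: vy ← 0.81·10.261 = 8.311
Arc 6: start y=0.000, vy=8.311 → t=1.694, apex=3.521, x_land=116.465, impact vy=-8.311
  bounce: vy ← 0.81·8.311 = 6.732

1 4.563 28.957 29.433
2 3.936 18.999 54.822
3 3.188 12.465 75.386
4 2.583 8.178 92.044
5 2.092 5.366 105.536
6 1.694 3.521 116.465
final: 116.465 6.732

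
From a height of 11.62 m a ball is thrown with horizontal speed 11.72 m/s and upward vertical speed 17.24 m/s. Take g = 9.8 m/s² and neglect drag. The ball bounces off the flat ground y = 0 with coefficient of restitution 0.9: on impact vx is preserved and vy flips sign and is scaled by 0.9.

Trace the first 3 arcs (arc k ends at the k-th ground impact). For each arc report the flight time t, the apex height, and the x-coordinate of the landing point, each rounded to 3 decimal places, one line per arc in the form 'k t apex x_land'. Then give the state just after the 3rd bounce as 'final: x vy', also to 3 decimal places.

Arc 1: start y=11.620, vy=17.240 → t=4.097, apex=26.784, x_land=48.019, impact vy=-22.912
  bounce: vy ← 0.9·22.912 = 20.621
Arc 2: start y=0.000, vy=20.621 → t=4.208, apex=21.695, x_land=97.341, impact vy=-20.621
  bounce: vy ← 0.9·20.621 = 18.559
Arc 3: start y=0.000, vy=18.559 → t=3.788, apex=17.573, x_land=141.731, impact vy=-18.559
  bounce: vy ← 0.9·18.559 = 16.703

1 4.097 26.784 48.019
2 4.208 21.695 97.341
3 3.788 17.573 141.731
final: 141.731 16.703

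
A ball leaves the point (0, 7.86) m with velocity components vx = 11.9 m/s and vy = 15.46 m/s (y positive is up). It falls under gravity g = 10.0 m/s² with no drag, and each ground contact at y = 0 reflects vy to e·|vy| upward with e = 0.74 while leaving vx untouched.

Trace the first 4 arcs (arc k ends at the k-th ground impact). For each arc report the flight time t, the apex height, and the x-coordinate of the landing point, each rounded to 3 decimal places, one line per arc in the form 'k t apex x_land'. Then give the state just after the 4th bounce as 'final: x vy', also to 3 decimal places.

1 3.537 19.811 42.084
2 2.946 10.848 77.141
3 2.180 5.941 103.083
4 1.613 3.253 122.280
final: 122.280 5.969

Arc 1: start y=7.860, vy=15.460 → t=3.537, apex=19.811, x_land=42.084, impact vy=-19.905
  bounce: vy ← 0.74·19.905 = 14.730
Arc 2: start y=0.000, vy=14.730 → t=2.946, apex=10.848, x_land=77.141, impact vy=-14.730
  bounce: vy ← 0.74·14.730 = 10.900
Arc 3: start y=0.000, vy=10.900 → t=2.180, apex=5.941, x_land=103.083, impact vy=-10.900
  bounce: vy ← 0.74·10.900 = 8.066
Arc 4: start y=0.000, vy=8.066 → t=1.613, apex=3.253, x_land=122.280, impact vy=-8.066
  bounce: vy ← 0.74·8.066 = 5.969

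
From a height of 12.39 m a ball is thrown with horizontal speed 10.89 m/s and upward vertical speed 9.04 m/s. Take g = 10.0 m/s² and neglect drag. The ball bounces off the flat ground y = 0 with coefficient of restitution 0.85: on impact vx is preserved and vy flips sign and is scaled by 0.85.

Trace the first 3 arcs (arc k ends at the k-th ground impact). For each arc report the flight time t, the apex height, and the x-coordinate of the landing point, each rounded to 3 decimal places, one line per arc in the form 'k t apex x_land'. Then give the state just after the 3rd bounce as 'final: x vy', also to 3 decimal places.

1 2.719 16.476 29.613
2 3.086 11.904 63.219
3 2.623 8.601 91.784
final: 91.784 11.148

Arc 1: start y=12.390, vy=9.040 → t=2.719, apex=16.476, x_land=29.613, impact vy=-18.153
  bounce: vy ← 0.85·18.153 = 15.430
Arc 2: start y=0.000, vy=15.430 → t=3.086, apex=11.904, x_land=63.219, impact vy=-15.430
  bounce: vy ← 0.85·15.430 = 13.115
Arc 3: start y=0.000, vy=13.115 → t=2.623, apex=8.601, x_land=91.784, impact vy=-13.115
  bounce: vy ← 0.85·13.115 = 11.148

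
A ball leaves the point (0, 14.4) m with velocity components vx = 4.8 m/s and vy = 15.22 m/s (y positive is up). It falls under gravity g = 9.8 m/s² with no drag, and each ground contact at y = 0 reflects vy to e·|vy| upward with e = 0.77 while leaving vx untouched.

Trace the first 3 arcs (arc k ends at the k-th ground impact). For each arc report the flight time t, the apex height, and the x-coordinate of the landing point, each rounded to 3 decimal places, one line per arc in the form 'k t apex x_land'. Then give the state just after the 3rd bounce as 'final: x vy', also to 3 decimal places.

Arc 1: start y=14.400, vy=15.220 → t=3.866, apex=26.219, x_land=18.558, impact vy=-22.669
  bounce: vy ← 0.77·22.669 = 17.455
Arc 2: start y=0.000, vy=17.455 → t=3.562, apex=15.545, x_land=35.657, impact vy=-17.455
  bounce: vy ← 0.77·17.455 = 13.441
Arc 3: start y=0.000, vy=13.441 → t=2.743, apex=9.217, x_land=48.823, impact vy=-13.441
  bounce: vy ← 0.77·13.441 = 10.349

1 3.866 26.219 18.558
2 3.562 15.545 35.657
3 2.743 9.217 48.823
final: 48.823 10.349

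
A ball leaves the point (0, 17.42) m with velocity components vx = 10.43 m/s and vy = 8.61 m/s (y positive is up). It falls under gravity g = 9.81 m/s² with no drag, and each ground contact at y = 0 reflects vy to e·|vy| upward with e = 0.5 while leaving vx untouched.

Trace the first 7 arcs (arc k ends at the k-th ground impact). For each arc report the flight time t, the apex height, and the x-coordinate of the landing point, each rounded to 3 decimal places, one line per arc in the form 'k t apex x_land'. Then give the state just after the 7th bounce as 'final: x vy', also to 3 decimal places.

Arc 1: start y=17.420, vy=8.610 → t=2.957, apex=21.198, x_land=30.837, impact vy=-20.394
  bounce: vy ← 0.5·20.394 = 10.197
Arc 2: start y=0.000, vy=10.197 → t=2.079, apex=5.300, x_land=52.520, impact vy=-10.197
  bounce: vy ← 0.5·10.197 = 5.098
Arc 3: start y=0.000, vy=5.098 → t=1.039, apex=1.325, x_land=63.361, impact vy=-5.098
  bounce: vy ← 0.5·5.098 = 2.549
Arc 4: start y=0.000, vy=2.549 → t=0.520, apex=0.331, x_land=68.782, impact vy=-2.549
  bounce: vy ← 0.5·2.549 = 1.275
Arc 5: start y=0.000, vy=1.275 → t=0.260, apex=0.083, x_land=71.492, impact vy=-1.275
  bounce: vy ← 0.5·1.275 = 0.637
Arc 6: start y=0.000, vy=0.637 → t=0.130, apex=0.021, x_land=72.848, impact vy=-0.637
  bounce: vy ← 0.5·0.637 = 0.319
Arc 7: start y=0.000, vy=0.319 → t=0.065, apex=0.005, x_land=73.525, impact vy=-0.319
  bounce: vy ← 0.5·0.319 = 0.159

1 2.957 21.198 30.837
2 2.079 5.300 52.520
3 1.039 1.325 63.361
4 0.520 0.331 68.782
5 0.260 0.083 71.492
6 0.130 0.021 72.848
7 0.065 0.005 73.525
final: 73.525 0.159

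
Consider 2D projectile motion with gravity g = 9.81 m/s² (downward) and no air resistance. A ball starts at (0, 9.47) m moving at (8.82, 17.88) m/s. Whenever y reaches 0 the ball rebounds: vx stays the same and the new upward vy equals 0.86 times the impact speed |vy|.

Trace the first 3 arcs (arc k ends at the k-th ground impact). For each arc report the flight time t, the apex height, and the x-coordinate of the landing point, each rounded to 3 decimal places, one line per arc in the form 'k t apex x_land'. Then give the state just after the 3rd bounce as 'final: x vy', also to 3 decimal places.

1 4.114 25.764 36.290
2 3.942 19.055 71.058
3 3.390 14.093 100.959
final: 100.959 14.301

Arc 1: start y=9.470, vy=17.880 → t=4.114, apex=25.764, x_land=36.290, impact vy=-22.483
  bounce: vy ← 0.86·22.483 = 19.336
Arc 2: start y=0.000, vy=19.336 → t=3.942, apex=19.055, x_land=71.058, impact vy=-19.336
  bounce: vy ← 0.86·19.336 = 16.629
Arc 3: start y=0.000, vy=16.629 → t=3.390, apex=14.093, x_land=100.959, impact vy=-16.629
  bounce: vy ← 0.86·16.629 = 14.301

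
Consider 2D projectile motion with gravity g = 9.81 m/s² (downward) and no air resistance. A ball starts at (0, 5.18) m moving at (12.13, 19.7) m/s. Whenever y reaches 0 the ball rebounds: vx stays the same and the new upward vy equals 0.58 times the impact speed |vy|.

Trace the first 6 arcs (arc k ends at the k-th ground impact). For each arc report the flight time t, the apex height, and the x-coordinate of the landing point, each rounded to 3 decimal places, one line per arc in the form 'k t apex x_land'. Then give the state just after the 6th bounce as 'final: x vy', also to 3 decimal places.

Arc 1: start y=5.180, vy=19.700 → t=4.264, apex=24.960, x_land=51.722, impact vy=-22.130
  bounce: vy ← 0.58·22.130 = 12.835
Arc 2: start y=0.000, vy=12.835 → t=2.617, apex=8.397, x_land=83.463, impact vy=-12.835
  bounce: vy ← 0.58·12.835 = 7.444
Arc 3: start y=0.000, vy=7.444 → t=1.518, apex=2.825, x_land=101.873, impact vy=-7.444
  bounce: vy ← 0.58·7.444 = 4.318
Arc 4: start y=0.000, vy=4.318 → t=0.880, apex=0.950, x_land=112.551, impact vy=-4.318
  bounce: vy ← 0.58·4.318 = 2.504
Arc 5: start y=0.000, vy=2.504 → t=0.511, apex=0.320, x_land=118.744, impact vy=-2.504
  bounce: vy ← 0.58·2.504 = 1.452
Arc 6: start y=0.000, vy=1.452 → t=0.296, apex=0.108, x_land=122.336, impact vy=-1.452
  bounce: vy ← 0.58·1.452 = 0.842

1 4.264 24.960 51.722
2 2.617 8.397 83.463
3 1.518 2.825 101.873
4 0.880 0.950 112.551
5 0.511 0.320 118.744
6 0.296 0.108 122.336
final: 122.336 0.842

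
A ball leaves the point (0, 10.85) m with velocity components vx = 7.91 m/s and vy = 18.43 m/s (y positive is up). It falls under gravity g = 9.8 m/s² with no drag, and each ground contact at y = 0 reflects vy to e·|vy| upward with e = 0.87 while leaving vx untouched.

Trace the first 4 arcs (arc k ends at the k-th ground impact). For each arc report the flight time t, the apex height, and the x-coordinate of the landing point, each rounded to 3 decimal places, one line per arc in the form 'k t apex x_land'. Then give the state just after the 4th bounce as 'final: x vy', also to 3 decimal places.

Arc 1: start y=10.850, vy=18.430 → t=4.279, apex=28.180, x_land=33.845, impact vy=-23.502
  bounce: vy ← 0.87·23.502 = 20.446
Arc 2: start y=0.000, vy=20.446 → t=4.173, apex=21.329, x_land=66.851, impact vy=-20.446
  bounce: vy ← 0.87·20.446 = 17.788
Arc 3: start y=0.000, vy=17.788 → t=3.630, apex=16.144, x_land=95.567, impact vy=-17.788
  bounce: vy ← 0.87·17.788 = 15.476
Arc 4: start y=0.000, vy=15.476 → t=3.158, apex=12.220, x_land=120.549, impact vy=-15.476
  bounce: vy ← 0.87·15.476 = 13.464

1 4.279 28.180 33.845
2 4.173 21.329 66.851
3 3.630 16.144 95.567
4 3.158 12.220 120.549
final: 120.549 13.464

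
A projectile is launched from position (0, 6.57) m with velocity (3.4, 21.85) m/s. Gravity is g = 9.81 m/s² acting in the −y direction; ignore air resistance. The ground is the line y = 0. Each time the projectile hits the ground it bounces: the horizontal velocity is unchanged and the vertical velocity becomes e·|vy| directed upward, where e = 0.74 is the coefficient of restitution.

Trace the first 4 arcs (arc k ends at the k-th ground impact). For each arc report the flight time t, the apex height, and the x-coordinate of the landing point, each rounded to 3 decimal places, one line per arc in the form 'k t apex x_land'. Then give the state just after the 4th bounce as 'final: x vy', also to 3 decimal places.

1 4.737 30.903 16.107
2 3.715 16.923 28.738
3 2.749 9.267 38.084
4 2.034 5.075 45.001
final: 45.001 7.384

Arc 1: start y=6.570, vy=21.850 → t=4.737, apex=30.903, x_land=16.107, impact vy=-24.624
  bounce: vy ← 0.74·24.624 = 18.222
Arc 2: start y=0.000, vy=18.222 → t=3.715, apex=16.923, x_land=28.738, impact vy=-18.222
  bounce: vy ← 0.74·18.222 = 13.484
Arc 3: start y=0.000, vy=13.484 → t=2.749, apex=9.267, x_land=38.084, impact vy=-13.484
  bounce: vy ← 0.74·13.484 = 9.978
Arc 4: start y=0.000, vy=9.978 → t=2.034, apex=5.075, x_land=45.001, impact vy=-9.978
  bounce: vy ← 0.74·9.978 = 7.384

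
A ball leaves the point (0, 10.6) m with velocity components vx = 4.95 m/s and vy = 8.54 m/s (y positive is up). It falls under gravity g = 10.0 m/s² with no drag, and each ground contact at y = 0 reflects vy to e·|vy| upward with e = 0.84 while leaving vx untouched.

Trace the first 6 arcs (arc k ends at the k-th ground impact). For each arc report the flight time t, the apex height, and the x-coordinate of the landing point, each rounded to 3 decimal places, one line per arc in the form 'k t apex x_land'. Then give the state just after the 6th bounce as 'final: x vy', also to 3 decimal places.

Arc 1: start y=10.600, vy=8.540 → t=2.542, apex=14.247, x_land=12.583, impact vy=-16.880
  bounce: vy ← 0.84·16.880 = 14.179
Arc 2: start y=0.000, vy=14.179 → t=2.836, apex=10.052, x_land=26.620, impact vy=-14.179
  bounce: vy ← 0.84·14.179 = 11.910
Arc 3: start y=0.000, vy=11.910 → t=2.382, apex=7.093, x_land=38.412, impact vy=-11.910
  bounce: vy ← 0.84·11.910 = 10.005
Arc 4: start y=0.000, vy=10.005 → t=2.001, apex=5.005, x_land=48.316, impact vy=-10.005
  bounce: vy ← 0.84·10.005 = 8.404
Arc 5: start y=0.000, vy=8.404 → t=1.681, apex=3.531, x_land=56.636, impact vy=-8.404
  bounce: vy ← 0.84·8.404 = 7.059
Arc 6: start y=0.000, vy=7.059 → t=1.412, apex=2.492, x_land=63.625, impact vy=-7.059
  bounce: vy ← 0.84·7.059 = 5.930

1 2.542 14.247 12.583
2 2.836 10.052 26.620
3 2.382 7.093 38.412
4 2.001 5.005 48.316
5 1.681 3.531 56.636
6 1.412 2.492 63.625
final: 63.625 5.930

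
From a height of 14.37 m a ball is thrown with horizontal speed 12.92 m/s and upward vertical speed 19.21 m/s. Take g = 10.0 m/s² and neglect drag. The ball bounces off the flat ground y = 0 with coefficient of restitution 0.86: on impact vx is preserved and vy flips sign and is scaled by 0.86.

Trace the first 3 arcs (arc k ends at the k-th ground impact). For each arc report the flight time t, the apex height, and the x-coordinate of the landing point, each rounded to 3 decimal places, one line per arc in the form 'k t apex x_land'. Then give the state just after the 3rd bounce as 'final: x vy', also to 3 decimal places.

1 4.483 32.821 57.921
2 4.407 24.275 114.857
3 3.790 17.953 163.821
final: 163.821 16.296

Arc 1: start y=14.370, vy=19.210 → t=4.483, apex=32.821, x_land=57.921, impact vy=-25.621
  bounce: vy ← 0.86·25.621 = 22.034
Arc 2: start y=0.000, vy=22.034 → t=4.407, apex=24.275, x_land=114.857, impact vy=-22.034
  bounce: vy ← 0.86·22.034 = 18.949
Arc 3: start y=0.000, vy=18.949 → t=3.790, apex=17.953, x_land=163.821, impact vy=-18.949
  bounce: vy ← 0.86·18.949 = 16.296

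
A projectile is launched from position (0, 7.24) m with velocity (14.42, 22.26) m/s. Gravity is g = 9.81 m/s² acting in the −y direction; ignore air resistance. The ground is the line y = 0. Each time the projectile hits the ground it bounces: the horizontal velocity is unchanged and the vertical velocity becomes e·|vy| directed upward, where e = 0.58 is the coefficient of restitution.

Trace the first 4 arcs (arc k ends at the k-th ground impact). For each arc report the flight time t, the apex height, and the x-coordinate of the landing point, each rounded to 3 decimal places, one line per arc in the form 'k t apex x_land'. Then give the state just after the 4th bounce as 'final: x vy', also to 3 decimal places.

1 4.843 32.495 69.836
2 2.986 10.931 112.890
3 1.732 3.677 137.861
4 1.004 1.237 152.345
final: 152.345 2.857

Arc 1: start y=7.240, vy=22.260 → t=4.843, apex=32.495, x_land=69.836, impact vy=-25.250
  bounce: vy ← 0.58·25.250 = 14.645
Arc 2: start y=0.000, vy=14.645 → t=2.986, apex=10.931, x_land=112.890, impact vy=-14.645
  bounce: vy ← 0.58·14.645 = 8.494
Arc 3: start y=0.000, vy=8.494 → t=1.732, apex=3.677, x_land=137.861, impact vy=-8.494
  bounce: vy ← 0.58·8.494 = 4.927
Arc 4: start y=0.000, vy=4.927 → t=1.004, apex=1.237, x_land=152.345, impact vy=-4.927
  bounce: vy ← 0.58·4.927 = 2.857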